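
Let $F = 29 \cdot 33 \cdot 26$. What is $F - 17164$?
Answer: $7718$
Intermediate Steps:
$F = 24882$ ($F = 957 \cdot 26 = 24882$)
$F - 17164 = 24882 - 17164 = 7718$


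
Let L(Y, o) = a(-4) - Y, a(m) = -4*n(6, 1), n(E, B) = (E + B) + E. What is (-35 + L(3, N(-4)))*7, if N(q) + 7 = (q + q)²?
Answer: -630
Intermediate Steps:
n(E, B) = B + 2*E (n(E, B) = (B + E) + E = B + 2*E)
N(q) = -7 + 4*q² (N(q) = -7 + (q + q)² = -7 + (2*q)² = -7 + 4*q²)
a(m) = -52 (a(m) = -4*(1 + 2*6) = -4*(1 + 12) = -4*13 = -52)
L(Y, o) = -52 - Y
(-35 + L(3, N(-4)))*7 = (-35 + (-52 - 1*3))*7 = (-35 + (-52 - 3))*7 = (-35 - 55)*7 = -90*7 = -630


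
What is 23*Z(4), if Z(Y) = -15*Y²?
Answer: -5520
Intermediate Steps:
23*Z(4) = 23*(-15*4²) = 23*(-15*16) = 23*(-240) = -5520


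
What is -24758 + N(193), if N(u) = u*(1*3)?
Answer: -24179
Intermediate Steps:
N(u) = 3*u (N(u) = u*3 = 3*u)
-24758 + N(193) = -24758 + 3*193 = -24758 + 579 = -24179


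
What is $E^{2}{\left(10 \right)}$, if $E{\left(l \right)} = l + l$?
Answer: $400$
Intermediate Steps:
$E{\left(l \right)} = 2 l$
$E^{2}{\left(10 \right)} = \left(2 \cdot 10\right)^{2} = 20^{2} = 400$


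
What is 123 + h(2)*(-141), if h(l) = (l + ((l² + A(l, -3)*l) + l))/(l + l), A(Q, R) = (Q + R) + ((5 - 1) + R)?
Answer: -159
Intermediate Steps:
A(Q, R) = 4 + Q + 2*R (A(Q, R) = (Q + R) + (4 + R) = 4 + Q + 2*R)
h(l) = (l² + 2*l + l*(-2 + l))/(2*l) (h(l) = (l + ((l² + (4 + l + 2*(-3))*l) + l))/(l + l) = (l + ((l² + (4 + l - 6)*l) + l))/((2*l)) = (l + ((l² + (-2 + l)*l) + l))*(1/(2*l)) = (l + ((l² + l*(-2 + l)) + l))*(1/(2*l)) = (l + (l + l² + l*(-2 + l)))*(1/(2*l)) = (l² + 2*l + l*(-2 + l))*(1/(2*l)) = (l² + 2*l + l*(-2 + l))/(2*l))
123 + h(2)*(-141) = 123 + 2*(-141) = 123 - 282 = -159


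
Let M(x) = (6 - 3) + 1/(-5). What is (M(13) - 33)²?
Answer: 22801/25 ≈ 912.04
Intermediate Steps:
M(x) = 14/5 (M(x) = 3 - ⅕ = 14/5)
(M(13) - 33)² = (14/5 - 33)² = (-151/5)² = 22801/25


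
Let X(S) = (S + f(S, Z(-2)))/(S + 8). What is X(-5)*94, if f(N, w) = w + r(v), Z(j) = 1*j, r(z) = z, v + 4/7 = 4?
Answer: -2350/21 ≈ -111.90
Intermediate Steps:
v = 24/7 (v = -4/7 + 4 = 24/7 ≈ 3.4286)
Z(j) = j
f(N, w) = 24/7 + w (f(N, w) = w + 24/7 = 24/7 + w)
X(S) = (10/7 + S)/(8 + S) (X(S) = (S + (24/7 - 2))/(S + 8) = (S + 10/7)/(8 + S) = (10/7 + S)/(8 + S))
X(-5)*94 = ((10/7 - 5)/(8 - 5))*94 = (-25/7/3)*94 = ((⅓)*(-25/7))*94 = -25/21*94 = -2350/21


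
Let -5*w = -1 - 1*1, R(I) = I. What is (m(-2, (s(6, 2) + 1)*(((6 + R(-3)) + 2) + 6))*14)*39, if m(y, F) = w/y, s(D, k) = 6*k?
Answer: -546/5 ≈ -109.20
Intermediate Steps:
w = ⅖ (w = -(-1 - 1*1)/5 = -(-1 - 1)/5 = -⅕*(-2) = ⅖ ≈ 0.40000)
m(y, F) = 2/(5*y)
(m(-2, (s(6, 2) + 1)*(((6 + R(-3)) + 2) + 6))*14)*39 = (((⅖)/(-2))*14)*39 = (((⅖)*(-½))*14)*39 = -⅕*14*39 = -14/5*39 = -546/5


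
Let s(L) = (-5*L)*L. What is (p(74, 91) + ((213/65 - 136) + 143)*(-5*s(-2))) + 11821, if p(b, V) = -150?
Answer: 165083/13 ≈ 12699.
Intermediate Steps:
s(L) = -5*L**2
(p(74, 91) + ((213/65 - 136) + 143)*(-5*s(-2))) + 11821 = (-150 + ((213/65 - 136) + 143)*(-(-25)*(-2)**2)) + 11821 = (-150 + ((213*(1/65) - 136) + 143)*(-(-25)*4)) + 11821 = (-150 + ((213/65 - 136) + 143)*(-5*(-20))) + 11821 = (-150 + (-8627/65 + 143)*100) + 11821 = (-150 + (668/65)*100) + 11821 = (-150 + 13360/13) + 11821 = 11410/13 + 11821 = 165083/13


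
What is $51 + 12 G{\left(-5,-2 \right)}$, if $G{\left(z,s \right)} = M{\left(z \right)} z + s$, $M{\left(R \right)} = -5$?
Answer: $327$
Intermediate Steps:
$G{\left(z,s \right)} = s - 5 z$ ($G{\left(z,s \right)} = - 5 z + s = s - 5 z$)
$51 + 12 G{\left(-5,-2 \right)} = 51 + 12 \left(-2 - -25\right) = 51 + 12 \left(-2 + 25\right) = 51 + 12 \cdot 23 = 51 + 276 = 327$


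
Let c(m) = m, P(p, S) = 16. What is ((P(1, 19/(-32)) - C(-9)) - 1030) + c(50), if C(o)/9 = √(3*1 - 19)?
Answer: -964 - 36*I ≈ -964.0 - 36.0*I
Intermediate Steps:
C(o) = 36*I (C(o) = 9*√(3*1 - 19) = 9*√(3 - 19) = 9*√(-16) = 9*(4*I) = 36*I)
((P(1, 19/(-32)) - C(-9)) - 1030) + c(50) = ((16 - 36*I) - 1030) + 50 = (-1014 - 36*I) + 50 = -964 - 36*I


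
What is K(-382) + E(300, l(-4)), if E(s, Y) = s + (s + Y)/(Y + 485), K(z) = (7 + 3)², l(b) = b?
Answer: 5208/13 ≈ 400.62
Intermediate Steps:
K(z) = 100 (K(z) = 10² = 100)
E(s, Y) = s + (Y + s)/(485 + Y)
K(-382) + E(300, l(-4)) = 100 + (-4 + 486*300 - 4*300)/(485 - 4) = 100 + (-4 + 145800 - 1200)/481 = 100 + (1/481)*144596 = 100 + 3908/13 = 5208/13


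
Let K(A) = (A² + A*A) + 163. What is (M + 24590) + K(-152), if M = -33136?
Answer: 37825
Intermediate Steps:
K(A) = 163 + 2*A² (K(A) = (A² + A²) + 163 = 2*A² + 163 = 163 + 2*A²)
(M + 24590) + K(-152) = (-33136 + 24590) + (163 + 2*(-152)²) = -8546 + (163 + 2*23104) = -8546 + (163 + 46208) = -8546 + 46371 = 37825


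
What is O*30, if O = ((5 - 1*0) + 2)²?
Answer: 1470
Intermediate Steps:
O = 49 (O = ((5 + 0) + 2)² = (5 + 2)² = 7² = 49)
O*30 = 49*30 = 1470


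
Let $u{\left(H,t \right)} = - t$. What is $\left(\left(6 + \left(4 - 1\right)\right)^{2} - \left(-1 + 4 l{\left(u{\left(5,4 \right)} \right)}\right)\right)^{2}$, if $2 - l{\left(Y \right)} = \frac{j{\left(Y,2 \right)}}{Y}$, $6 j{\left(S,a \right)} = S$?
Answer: $\frac{50176}{9} \approx 5575.1$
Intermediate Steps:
$j{\left(S,a \right)} = \frac{S}{6}$
$l{\left(Y \right)} = \frac{11}{6}$ ($l{\left(Y \right)} = 2 - \frac{\frac{1}{6} Y}{Y} = 2 - \frac{1}{6} = \frac{11}{6}$)
$\left(\left(6 + \left(4 - 1\right)\right)^{2} - \left(-1 + 4 l{\left(u{\left(5,4 \right)} \right)}\right)\right)^{2} = \left(\left(6 + \left(4 - 1\right)\right)^{2} + \left(\left(-4\right) \frac{11}{6} + 1\right)\right)^{2} = \left(\left(6 + 3\right)^{2} + \left(- \frac{22}{3} + 1\right)\right)^{2} = \left(9^{2} - \frac{19}{3}\right)^{2} = \left(81 - \frac{19}{3}\right)^{2} = \left(\frac{224}{3}\right)^{2} = \frac{50176}{9}$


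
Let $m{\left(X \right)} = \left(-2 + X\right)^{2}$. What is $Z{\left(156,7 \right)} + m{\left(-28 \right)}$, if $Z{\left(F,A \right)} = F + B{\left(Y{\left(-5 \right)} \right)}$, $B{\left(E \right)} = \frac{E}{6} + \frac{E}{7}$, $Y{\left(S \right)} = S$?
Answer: $\frac{44287}{42} \approx 1054.5$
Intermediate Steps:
$B{\left(E \right)} = \frac{13 E}{42}$ ($B{\left(E \right)} = E \frac{1}{6} + E \frac{1}{7} = \frac{E}{6} + \frac{E}{7} = \frac{13 E}{42}$)
$Z{\left(F,A \right)} = - \frac{65}{42} + F$ ($Z{\left(F,A \right)} = F + \frac{13}{42} \left(-5\right) = F - \frac{65}{42} = - \frac{65}{42} + F$)
$Z{\left(156,7 \right)} + m{\left(-28 \right)} = \left(- \frac{65}{42} + 156\right) + \left(-2 - 28\right)^{2} = \frac{6487}{42} + \left(-30\right)^{2} = \frac{6487}{42} + 900 = \frac{44287}{42}$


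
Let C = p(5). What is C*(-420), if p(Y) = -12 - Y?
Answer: 7140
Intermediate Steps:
C = -17 (C = -12 - 1*5 = -12 - 5 = -17)
C*(-420) = -17*(-420) = 7140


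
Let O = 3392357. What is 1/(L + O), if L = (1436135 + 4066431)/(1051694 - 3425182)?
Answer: 1186744/4025856564325 ≈ 2.9478e-7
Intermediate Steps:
L = -2751283/1186744 (L = 5502566/(-2373488) = 5502566*(-1/2373488) = -2751283/1186744 ≈ -2.3183)
1/(L + O) = 1/(-2751283/1186744 + 3392357) = 1/(4025856564325/1186744) = 1186744/4025856564325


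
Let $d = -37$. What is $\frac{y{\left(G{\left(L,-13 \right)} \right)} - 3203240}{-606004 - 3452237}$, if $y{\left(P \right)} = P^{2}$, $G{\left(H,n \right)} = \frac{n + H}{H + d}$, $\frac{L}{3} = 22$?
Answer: $\frac{2693922031}{3412980681} \approx 0.78932$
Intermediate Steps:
$L = 66$ ($L = 3 \cdot 22 = 66$)
$G{\left(H,n \right)} = \frac{H + n}{-37 + H}$ ($G{\left(H,n \right)} = \frac{n + H}{H - 37} = \frac{H + n}{-37 + H}$)
$\frac{y{\left(G{\left(L,-13 \right)} \right)} - 3203240}{-606004 - 3452237} = \frac{\left(\frac{66 - 13}{-37 + 66}\right)^{2} - 3203240}{-606004 - 3452237} = \frac{\left(\frac{1}{29} \cdot 53\right)^{2} - 3203240}{-4058241} = \left(\left(\frac{1}{29} \cdot 53\right)^{2} - 3203240\right) \left(- \frac{1}{4058241}\right) = \left(\left(\frac{53}{29}\right)^{2} - 3203240\right) \left(- \frac{1}{4058241}\right) = \left(\frac{2809}{841} - 3203240\right) \left(- \frac{1}{4058241}\right) = \left(- \frac{2693922031}{841}\right) \left(- \frac{1}{4058241}\right) = \frac{2693922031}{3412980681}$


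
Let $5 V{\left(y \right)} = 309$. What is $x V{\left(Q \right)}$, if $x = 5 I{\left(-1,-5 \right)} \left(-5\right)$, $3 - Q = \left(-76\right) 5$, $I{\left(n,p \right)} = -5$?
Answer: $7725$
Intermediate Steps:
$Q = 383$ ($Q = 3 - \left(-76\right) 5 = 3 - -380 = 3 + 380 = 383$)
$V{\left(y \right)} = \frac{309}{5}$ ($V{\left(y \right)} = \frac{1}{5} \cdot 309 = \frac{309}{5}$)
$x = 125$ ($x = 5 \left(-5\right) \left(-5\right) = \left(-25\right) \left(-5\right) = 125$)
$x V{\left(Q \right)} = 125 \cdot \frac{309}{5} = 7725$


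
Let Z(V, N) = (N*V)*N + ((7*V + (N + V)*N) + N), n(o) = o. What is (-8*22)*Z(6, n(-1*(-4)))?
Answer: -32032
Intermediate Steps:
Z(V, N) = N + 7*V + N*(N + V) + V*N² (Z(V, N) = V*N² + ((7*V + N*(N + V)) + N) = V*N² + (N + 7*V + N*(N + V)) = N + 7*V + N*(N + V) + V*N²)
(-8*22)*Z(6, n(-1*(-4))) = (-8*22)*(-1*(-4) + (-1*(-4))² + 7*6 - 1*(-4)*6 + 6*(-1*(-4))²) = -176*(4 + 4² + 42 + 4*6 + 6*4²) = -176*(4 + 16 + 42 + 24 + 6*16) = -176*(4 + 16 + 42 + 24 + 96) = -176*182 = -32032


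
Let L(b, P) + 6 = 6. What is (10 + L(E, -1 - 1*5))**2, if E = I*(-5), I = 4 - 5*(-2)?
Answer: 100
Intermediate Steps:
I = 14 (I = 4 + 10 = 14)
E = -70 (E = 14*(-5) = -70)
L(b, P) = 0 (L(b, P) = -6 + 6 = 0)
(10 + L(E, -1 - 1*5))**2 = (10 + 0)**2 = 10**2 = 100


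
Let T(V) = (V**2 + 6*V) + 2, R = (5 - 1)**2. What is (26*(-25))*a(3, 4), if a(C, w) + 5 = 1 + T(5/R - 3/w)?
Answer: 368875/128 ≈ 2881.8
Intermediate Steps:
R = 16 (R = 4**2 = 16)
T(V) = 2 + V**2 + 6*V
a(C, w) = -1/8 + (5/16 - 3/w)**2 - 18/w (a(C, w) = -5 + (1 + (2 + (5/16 - 3/w)**2 + 6*(5/16 - 3/w))) = -5 + (1 + (2 + (5/16 - 3/w)**2 + (15/8 - 18/w))) = -5 + (1 + (31/8 + (5/16 - 3/w)**2 - 18/w)) = -5 + (39/8 + (5/16 - 3/w)**2 - 18/w) = -1/8 + (5/16 - 3/w)**2 - 18/w)
(26*(-25))*a(3, 4) = (26*(-25))*(-7/256 + 9/4**2 - 159/8/4) = -650*(-7/256 + 9*(1/16) - 159/8*1/4) = -650*(-7/256 + 9/16 - 159/32) = -650*(-1135/256) = 368875/128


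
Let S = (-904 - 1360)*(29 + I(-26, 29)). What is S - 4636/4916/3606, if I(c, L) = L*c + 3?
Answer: 7244213233433/4431774 ≈ 1.6346e+6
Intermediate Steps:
I(c, L) = 3 + L*c
S = 1634608 (S = (-904 - 1360)*(29 + (3 + 29*(-26))) = -2264*(29 + (3 - 754)) = -2264*(29 - 751) = -2264*(-722) = 1634608)
S - 4636/4916/3606 = 1634608 - 4636/4916/3606 = 1634608 - 4636*(1/4916)/3606 = 1634608 - 1159/(1229*3606) = 1634608 - 1*1159/4431774 = 1634608 - 1159/4431774 = 7244213233433/4431774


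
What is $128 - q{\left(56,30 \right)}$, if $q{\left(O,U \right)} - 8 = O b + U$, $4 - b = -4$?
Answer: $-358$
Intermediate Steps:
$b = 8$ ($b = 4 - -4 = 4 + 4 = 8$)
$q{\left(O,U \right)} = 8 + U + 8 O$ ($q{\left(O,U \right)} = 8 + \left(O 8 + U\right) = 8 + \left(8 O + U\right) = 8 + \left(U + 8 O\right) = 8 + U + 8 O$)
$128 - q{\left(56,30 \right)} = 128 - \left(8 + 30 + 8 \cdot 56\right) = 128 - \left(8 + 30 + 448\right) = 128 - 486 = -358$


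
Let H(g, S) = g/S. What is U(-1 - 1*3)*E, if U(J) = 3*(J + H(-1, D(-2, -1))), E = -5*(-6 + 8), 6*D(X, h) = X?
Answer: 30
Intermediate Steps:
D(X, h) = X/6
E = -10 (E = -5*2 = -10)
U(J) = 9 + 3*J (U(J) = 3*(J - 1/((⅙)*(-2))) = 3*(J - 1/(-⅓)) = 3*(J - 1*(-3)) = 3*(J + 3) = 3*(3 + J) = 9 + 3*J)
U(-1 - 1*3)*E = (9 + 3*(-1 - 1*3))*(-10) = (9 + 3*(-1 - 3))*(-10) = (9 + 3*(-4))*(-10) = (9 - 12)*(-10) = -3*(-10) = 30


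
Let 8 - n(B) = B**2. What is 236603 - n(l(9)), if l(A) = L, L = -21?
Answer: 237036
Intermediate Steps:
l(A) = -21
n(B) = 8 - B**2
236603 - n(l(9)) = 236603 - (8 - 1*(-21)**2) = 236603 - (8 - 1*441) = 236603 - (8 - 441) = 236603 - 1*(-433) = 236603 + 433 = 237036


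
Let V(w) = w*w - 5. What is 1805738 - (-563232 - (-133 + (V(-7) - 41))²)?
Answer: 2385870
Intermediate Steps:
V(w) = -5 + w² (V(w) = w² - 5 = -5 + w²)
1805738 - (-563232 - (-133 + (V(-7) - 41))²) = 1805738 - (-563232 - (-133 + ((-5 + (-7)²) - 41))²) = 1805738 - (-563232 - (-133 + ((-5 + 49) - 41))²) = 1805738 - (-563232 - (-133 + (44 - 41))²) = 1805738 - (-563232 - (-133 + 3)²) = 1805738 - (-563232 - 1*(-130)²) = 1805738 - (-563232 - 1*16900) = 1805738 - (-563232 - 16900) = 1805738 - 1*(-580132) = 1805738 + 580132 = 2385870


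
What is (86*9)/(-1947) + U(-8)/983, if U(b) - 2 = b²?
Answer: -210780/637967 ≈ -0.33039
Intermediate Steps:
U(b) = 2 + b²
(86*9)/(-1947) + U(-8)/983 = (86*9)/(-1947) + (2 + (-8)²)/983 = 774*(-1/1947) + (2 + 64)*(1/983) = -258/649 + 66*(1/983) = -258/649 + 66/983 = -210780/637967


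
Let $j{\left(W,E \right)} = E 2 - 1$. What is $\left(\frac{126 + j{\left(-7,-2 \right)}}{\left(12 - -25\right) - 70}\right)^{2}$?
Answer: $\frac{121}{9} \approx 13.444$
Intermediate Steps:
$j{\left(W,E \right)} = -1 + 2 E$ ($j{\left(W,E \right)} = 2 E - 1 = -1 + 2 E$)
$\left(\frac{126 + j{\left(-7,-2 \right)}}{\left(12 - -25\right) - 70}\right)^{2} = \left(\frac{126 + \left(-1 + 2 \left(-2\right)\right)}{\left(12 - -25\right) - 70}\right)^{2} = \left(\frac{126 - 5}{\left(12 + 25\right) - 70}\right)^{2} = \left(\frac{126 - 5}{37 - 70}\right)^{2} = \left(\frac{121}{-33}\right)^{2} = \left(121 \left(- \frac{1}{33}\right)\right)^{2} = \left(- \frac{11}{3}\right)^{2} = \frac{121}{9}$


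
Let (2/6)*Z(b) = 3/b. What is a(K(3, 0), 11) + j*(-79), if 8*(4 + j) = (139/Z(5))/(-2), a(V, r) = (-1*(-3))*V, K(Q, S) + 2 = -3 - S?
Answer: 98249/144 ≈ 682.29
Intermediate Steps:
K(Q, S) = -5 - S (K(Q, S) = -2 + (-3 - S) = -5 - S)
Z(b) = 9/b (Z(b) = 3*(3/b) = 9/b)
a(V, r) = 3*V
j = -1271/144 (j = -4 + ((139/((9/5)))/(-2))/8 = -4 + ((139/((9*(⅕))))*(-½))/8 = -4 + ((139/(9/5))*(-½))/8 = -4 + ((139*(5/9))*(-½))/8 = -4 + ((695/9)*(-½))/8 = -4 + (⅛)*(-695/18) = -4 - 695/144 = -1271/144 ≈ -8.8264)
a(K(3, 0), 11) + j*(-79) = 3*(-5 - 1*0) - 1271/144*(-79) = 3*(-5 + 0) + 100409/144 = 3*(-5) + 100409/144 = -15 + 100409/144 = 98249/144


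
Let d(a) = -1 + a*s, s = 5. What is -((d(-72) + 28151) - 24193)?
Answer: -3597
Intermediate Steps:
d(a) = -1 + 5*a (d(a) = -1 + a*5 = -1 + 5*a)
-((d(-72) + 28151) - 24193) = -(((-1 + 5*(-72)) + 28151) - 24193) = -(((-1 - 360) + 28151) - 24193) = -((-361 + 28151) - 24193) = -(27790 - 24193) = -1*3597 = -3597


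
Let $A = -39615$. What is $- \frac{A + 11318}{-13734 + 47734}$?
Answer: $\frac{28297}{34000} \approx 0.83226$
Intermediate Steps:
$- \frac{A + 11318}{-13734 + 47734} = - \frac{-39615 + 11318}{-13734 + 47734} = - \frac{-28297}{34000} = \left(-1\right) \left(- \frac{28297}{34000}\right) = \frac{28297}{34000}$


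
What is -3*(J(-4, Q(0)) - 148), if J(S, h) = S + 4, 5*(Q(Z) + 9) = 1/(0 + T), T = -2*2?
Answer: 444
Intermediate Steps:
T = -4
Q(Z) = -181/20 (Q(Z) = -9 + 1/(5*(0 - 4)) = -9 + (1/5)/(-4) = -9 + (1/5)*(-1/4) = -9 - 1/20 = -181/20)
J(S, h) = 4 + S
-3*(J(-4, Q(0)) - 148) = -3*((4 - 4) - 148) = -3*(0 - 148) = -3*(-148) = 444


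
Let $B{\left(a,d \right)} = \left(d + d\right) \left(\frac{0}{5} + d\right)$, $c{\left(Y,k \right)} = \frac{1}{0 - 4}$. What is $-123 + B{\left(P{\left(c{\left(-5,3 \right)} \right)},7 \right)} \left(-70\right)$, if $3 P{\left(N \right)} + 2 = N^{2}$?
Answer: $-6983$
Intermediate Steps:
$c{\left(Y,k \right)} = - \frac{1}{4}$ ($c{\left(Y,k \right)} = \frac{1}{-4} = - \frac{1}{4}$)
$P{\left(N \right)} = - \frac{2}{3} + \frac{N^{2}}{3}$
$B{\left(a,d \right)} = 2 d^{2}$ ($B{\left(a,d \right)} = 2 d \left(0 \cdot \frac{1}{5} + d\right) = 2 d \left(0 + d\right) = 2 d d = 2 d^{2}$)
$-123 + B{\left(P{\left(c{\left(-5,3 \right)} \right)},7 \right)} \left(-70\right) = -123 + 2 \cdot 7^{2} \left(-70\right) = -123 + 2 \cdot 49 \left(-70\right) = -123 + 98 \left(-70\right) = -123 - 6860 = -6983$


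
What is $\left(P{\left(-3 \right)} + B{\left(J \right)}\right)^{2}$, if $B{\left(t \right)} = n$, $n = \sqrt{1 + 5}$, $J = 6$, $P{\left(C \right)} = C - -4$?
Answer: $\left(1 + \sqrt{6}\right)^{2} \approx 11.899$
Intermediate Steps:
$P{\left(C \right)} = 4 + C$ ($P{\left(C \right)} = C + 4 = 4 + C$)
$n = \sqrt{6} \approx 2.4495$
$B{\left(t \right)} = \sqrt{6}$
$\left(P{\left(-3 \right)} + B{\left(J \right)}\right)^{2} = \left(\left(4 - 3\right) + \sqrt{6}\right)^{2} = \left(1 + \sqrt{6}\right)^{2}$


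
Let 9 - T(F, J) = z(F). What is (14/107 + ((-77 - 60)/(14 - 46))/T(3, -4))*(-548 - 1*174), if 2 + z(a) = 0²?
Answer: -7070907/18832 ≈ -375.47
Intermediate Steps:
z(a) = -2 (z(a) = -2 + 0² = -2 + 0 = -2)
T(F, J) = 11 (T(F, J) = 9 - 1*(-2) = 9 + 2 = 11)
(14/107 + ((-77 - 60)/(14 - 46))/T(3, -4))*(-548 - 1*174) = (14/107 + ((-77 - 60)/(14 - 46))/11)*(-548 - 1*174) = (14*(1/107) - 137/(-32)*(1/11))*(-548 - 174) = (14/107 - 137*(-1/32)*(1/11))*(-722) = (14/107 + (137/32)*(1/11))*(-722) = (14/107 + 137/352)*(-722) = (19587/37664)*(-722) = -7070907/18832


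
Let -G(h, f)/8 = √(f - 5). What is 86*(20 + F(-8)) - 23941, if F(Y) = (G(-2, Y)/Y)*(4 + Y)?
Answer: -22221 - 344*I*√13 ≈ -22221.0 - 1240.3*I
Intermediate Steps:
G(h, f) = -8*√(-5 + f) (G(h, f) = -8*√(f - 5) = -8*√(-5 + f))
F(Y) = -8*√(-5 + Y)*(4 + Y)/Y (F(Y) = ((-8*√(-5 + Y))/Y)*(4 + Y) = (-8*√(-5 + Y)/Y)*(4 + Y) = -8*√(-5 + Y)*(4 + Y)/Y)
86*(20 + F(-8)) - 23941 = 86*(20 + 8*√(-5 - 8)*(-4 - 1*(-8))/(-8)) - 23941 = 86*(20 + 8*(-⅛)*√(-13)*(-4 + 8)) - 23941 = 86*(20 + 8*(-⅛)*(I*√13)*4) - 23941 = 86*(20 - 4*I*√13) - 23941 = (1720 - 344*I*√13) - 23941 = -22221 - 344*I*√13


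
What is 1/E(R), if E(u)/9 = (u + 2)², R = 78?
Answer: 1/57600 ≈ 1.7361e-5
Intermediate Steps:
E(u) = 9*(2 + u)² (E(u) = 9*(u + 2)² = 9*(2 + u)²)
1/E(R) = 1/(9*(2 + 78)²) = 1/(9*80²) = 1/(9*6400) = 1/57600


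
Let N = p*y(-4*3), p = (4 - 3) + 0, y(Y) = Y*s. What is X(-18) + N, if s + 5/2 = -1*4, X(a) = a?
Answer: 60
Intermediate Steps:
s = -13/2 (s = -5/2 - 1*4 = -5/2 - 4 = -13/2 ≈ -6.5000)
y(Y) = -13*Y/2 (y(Y) = Y*(-13/2) = -13*Y/2)
p = 1 (p = 1 + 0 = 1)
N = 78 (N = 1*(-(-26)*3) = 1*(-13/2*(-12)) = 1*78 = 78)
X(-18) + N = -18 + 78 = 60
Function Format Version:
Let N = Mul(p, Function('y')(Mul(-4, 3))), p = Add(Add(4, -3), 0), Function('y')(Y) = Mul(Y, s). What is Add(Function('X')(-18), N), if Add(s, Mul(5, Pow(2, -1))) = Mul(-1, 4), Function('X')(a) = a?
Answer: 60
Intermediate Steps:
s = Rational(-13, 2) (s = Add(Rational(-5, 2), Mul(-1, 4)) = Add(Rational(-5, 2), -4) = Rational(-13, 2) ≈ -6.5000)
Function('y')(Y) = Mul(Rational(-13, 2), Y) (Function('y')(Y) = Mul(Y, Rational(-13, 2)) = Mul(Rational(-13, 2), Y))
p = 1 (p = Add(1, 0) = 1)
N = 78 (N = Mul(1, Mul(Rational(-13, 2), Mul(-4, 3))) = Mul(1, Mul(Rational(-13, 2), -12)) = Mul(1, 78) = 78)
Add(Function('X')(-18), N) = Add(-18, 78) = 60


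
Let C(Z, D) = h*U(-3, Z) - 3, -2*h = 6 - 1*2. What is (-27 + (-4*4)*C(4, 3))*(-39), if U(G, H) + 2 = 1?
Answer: 429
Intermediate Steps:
h = -2 (h = -(6 - 1*2)/2 = -(6 - 2)/2 = -1/2*4 = -2)
U(G, H) = -1 (U(G, H) = -2 + 1 = -1)
C(Z, D) = -1 (C(Z, D) = -2*(-1) - 3 = 2 - 3 = -1)
(-27 + (-4*4)*C(4, 3))*(-39) = (-27 - 4*4*(-1))*(-39) = (-27 - 16*(-1))*(-39) = (-27 + 16)*(-39) = -11*(-39) = 429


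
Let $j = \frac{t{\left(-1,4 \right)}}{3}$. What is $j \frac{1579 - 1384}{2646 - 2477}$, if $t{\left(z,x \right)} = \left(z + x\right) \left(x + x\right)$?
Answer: $\frac{120}{13} \approx 9.2308$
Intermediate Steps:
$t{\left(z,x \right)} = 2 x \left(x + z\right)$ ($t{\left(z,x \right)} = \left(x + z\right) 2 x = 2 x \left(x + z\right)$)
$j = 8$ ($j = \frac{2 \cdot 4 \left(4 - 1\right)}{3} = 2 \cdot 4 \cdot 3 \cdot \frac{1}{3} = 24 \cdot \frac{1}{3} = 8$)
$j \frac{1579 - 1384}{2646 - 2477} = 8 \frac{1579 - 1384}{2646 - 2477} = 8 \cdot \frac{195}{169} = 8 \cdot 195 \cdot \frac{1}{169} = 8 \cdot \frac{15}{13} = \frac{120}{13}$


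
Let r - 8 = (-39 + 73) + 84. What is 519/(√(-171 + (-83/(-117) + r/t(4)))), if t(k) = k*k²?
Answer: -6228*I*√16385122/630197 ≈ -40.003*I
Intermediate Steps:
t(k) = k³
r = 126 (r = 8 + ((-39 + 73) + 84) = 8 + (34 + 84) = 8 + 118 = 126)
519/(√(-171 + (-83/(-117) + r/t(4)))) = 519/(√(-171 + (-83/(-117) + 126/(4³)))) = 519/(√(-171 + (-83*(-1/117) + 126/64))) = 519/(√(-171 + (83/117 + 126*(1/64)))) = 519/(√(-171 + (83/117 + 63/32))) = 519/(√(-171 + 10027/3744)) = 519/(√(-630197/3744)) = 519/((I*√16385122/312)) = 519*(-12*I*√16385122/630197) = -6228*I*√16385122/630197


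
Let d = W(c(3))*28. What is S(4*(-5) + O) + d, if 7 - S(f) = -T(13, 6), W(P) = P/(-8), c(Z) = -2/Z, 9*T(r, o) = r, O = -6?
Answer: 97/9 ≈ 10.778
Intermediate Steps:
T(r, o) = r/9
W(P) = -P/8 (W(P) = P*(-⅛) = -P/8)
d = 7/3 (d = -(-1)/(4*3)*28 = -⅛*(-⅔)*28 = (1/12)*28 = 7/3 ≈ 2.3333)
S(f) = 76/9 (S(f) = 7 - (-1)*(⅑)*13 = 7 - (-1)*13/9 = 7 - 1*(-13/9) = 7 + 13/9 = 76/9)
S(4*(-5) + O) + d = 76/9 + 7/3 = 97/9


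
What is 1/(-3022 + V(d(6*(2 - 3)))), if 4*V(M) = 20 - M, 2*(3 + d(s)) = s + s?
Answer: -4/12059 ≈ -0.00033170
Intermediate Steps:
d(s) = -3 + s (d(s) = -3 + (s + s)/2 = -3 + (2*s)/2 = -3 + s)
V(M) = 5 - M/4 (V(M) = (20 - M)/4 = 5 - M/4)
1/(-3022 + V(d(6*(2 - 3)))) = 1/(-3022 + (5 - (-3 + 6*(2 - 3))/4)) = 1/(-3022 + (5 - (-3 + 6*(-1))/4)) = 1/(-3022 + (5 - (-3 - 6)/4)) = 1/(-3022 + (5 - ¼*(-9))) = 1/(-3022 + (5 + 9/4)) = 1/(-3022 + 29/4) = 1/(-12059/4) = -4/12059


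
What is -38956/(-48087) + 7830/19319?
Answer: 1129112174/928992753 ≈ 1.2154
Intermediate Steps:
-38956/(-48087) + 7830/19319 = -38956*(-1/48087) + 7830*(1/19319) = 38956/48087 + 7830/19319 = 1129112174/928992753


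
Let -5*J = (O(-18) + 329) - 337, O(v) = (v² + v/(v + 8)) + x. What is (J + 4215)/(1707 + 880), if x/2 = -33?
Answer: 104116/64675 ≈ 1.6098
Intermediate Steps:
x = -66 (x = 2*(-33) = -66)
O(v) = -66 + v² + v/(8 + v) (O(v) = (v² + v/(v + 8)) - 66 = (v² + v/(8 + v)) - 66 = -66 + v² + v/(8 + v))
J = -1259/25 (J = -(((-528 + (-18)³ - 65*(-18) + 8*(-18)²)/(8 - 18) + 329) - 337)/5 = -(((-528 - 5832 + 1170 + 8*324)/(-10) + 329) - 337)/5 = -((-(-528 - 5832 + 1170 + 2592)/10 + 329) - 337)/5 = -((-⅒*(-2598) + 329) - 337)/5 = -((1299/5 + 329) - 337)/5 = -(2944/5 - 337)/5 = -⅕*1259/5 = -1259/25 ≈ -50.360)
(J + 4215)/(1707 + 880) = (-1259/25 + 4215)/(1707 + 880) = (104116/25)/2587 = (104116/25)*(1/2587) = 104116/64675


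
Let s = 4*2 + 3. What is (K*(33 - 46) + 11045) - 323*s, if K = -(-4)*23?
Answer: 6296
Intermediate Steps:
K = 92 (K = -4*(-23) = 92)
s = 11 (s = 8 + 3 = 11)
(K*(33 - 46) + 11045) - 323*s = (92*(33 - 46) + 11045) - 323*11 = (92*(-13) + 11045) - 3553 = (-1196 + 11045) - 3553 = 9849 - 3553 = 6296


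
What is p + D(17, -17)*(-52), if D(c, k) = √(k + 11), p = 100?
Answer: 100 - 52*I*√6 ≈ 100.0 - 127.37*I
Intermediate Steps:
D(c, k) = √(11 + k)
p + D(17, -17)*(-52) = 100 + √(11 - 17)*(-52) = 100 + √(-6)*(-52) = 100 + (I*√6)*(-52) = 100 - 52*I*√6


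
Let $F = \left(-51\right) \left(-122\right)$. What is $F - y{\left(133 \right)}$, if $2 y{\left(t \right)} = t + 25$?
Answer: $6143$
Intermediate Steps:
$y{\left(t \right)} = \frac{25}{2} + \frac{t}{2}$ ($y{\left(t \right)} = \frac{t + 25}{2} = \frac{25 + t}{2} = \frac{25}{2} + \frac{t}{2}$)
$F = 6222$
$F - y{\left(133 \right)} = 6222 - \left(\frac{25}{2} + \frac{1}{2} \cdot 133\right) = 6222 - \left(\frac{25}{2} + \frac{133}{2}\right) = 6222 - 79 = 6143$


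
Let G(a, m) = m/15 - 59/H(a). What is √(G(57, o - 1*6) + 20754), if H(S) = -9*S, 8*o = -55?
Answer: √242738391390/3420 ≈ 144.06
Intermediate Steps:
o = -55/8 (o = (⅛)*(-55) = -55/8 ≈ -6.8750)
G(a, m) = m/15 + 59/(9*a) (G(a, m) = m/15 - 59*(-1/(9*a)) = m*(1/15) - (-59)/(9*a) = m/15 + 59/(9*a))
√(G(57, o - 1*6) + 20754) = √(((-55/8 - 1*6)/15 + (59/9)/57) + 20754) = √(((-55/8 - 6)/15 + (59/9)*(1/57)) + 20754) = √(((1/15)*(-103/8) + 59/513) + 20754) = √((-103/120 + 59/513) + 20754) = √(-15253/20520 + 20754) = √(425856827/20520) = √242738391390/3420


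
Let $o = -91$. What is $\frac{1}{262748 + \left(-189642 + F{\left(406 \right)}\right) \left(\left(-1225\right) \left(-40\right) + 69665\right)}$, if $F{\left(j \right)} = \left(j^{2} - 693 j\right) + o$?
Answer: $- \frac{1}{36341486827} \approx -2.7517 \cdot 10^{-11}$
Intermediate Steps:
$F{\left(j \right)} = -91 + j^{2} - 693 j$ ($F{\left(j \right)} = \left(j^{2} - 693 j\right) - 91 = -91 + j^{2} - 693 j$)
$\frac{1}{262748 + \left(-189642 + F{\left(406 \right)}\right) \left(\left(-1225\right) \left(-40\right) + 69665\right)} = \frac{1}{262748 + \left(-189642 - \left(281449 - 164836\right)\right) \left(\left(-1225\right) \left(-40\right) + 69665\right)} = \frac{1}{262748 + \left(-189642 - 116613\right) \left(49000 + 69665\right)} = \frac{1}{262748 + \left(-189642 - 116613\right) 118665} = \frac{1}{262748 - 36341749575} = \frac{1}{-36341486827} = - \frac{1}{36341486827}$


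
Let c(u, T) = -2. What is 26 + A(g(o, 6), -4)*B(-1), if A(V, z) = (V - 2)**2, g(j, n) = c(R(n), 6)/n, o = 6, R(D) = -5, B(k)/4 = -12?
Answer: -706/3 ≈ -235.33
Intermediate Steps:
B(k) = -48 (B(k) = 4*(-12) = -48)
g(j, n) = -2/n
A(V, z) = (-2 + V)**2
26 + A(g(o, 6), -4)*B(-1) = 26 + (-2 - 2/6)**2*(-48) = 26 + (-2 - 2*1/6)**2*(-48) = 26 + (-2 - 1/3)**2*(-48) = 26 + (-7/3)**2*(-48) = 26 + (49/9)*(-48) = 26 - 784/3 = -706/3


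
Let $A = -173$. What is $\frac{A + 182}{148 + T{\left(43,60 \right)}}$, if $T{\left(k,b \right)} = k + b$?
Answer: $\frac{9}{251} \approx 0.035857$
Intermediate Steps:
$T{\left(k,b \right)} = b + k$
$\frac{A + 182}{148 + T{\left(43,60 \right)}} = \frac{-173 + 182}{148 + \left(60 + 43\right)} = \frac{9}{148 + 103} = \frac{9}{251}$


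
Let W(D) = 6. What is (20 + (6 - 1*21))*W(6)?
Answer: 30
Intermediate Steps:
(20 + (6 - 1*21))*W(6) = (20 + (6 - 1*21))*6 = (20 + (6 - 21))*6 = (20 - 15)*6 = 5*6 = 30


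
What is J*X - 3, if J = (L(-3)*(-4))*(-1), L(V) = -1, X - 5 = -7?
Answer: 5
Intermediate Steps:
X = -2 (X = 5 - 7 = -2)
J = -4 (J = -1*(-4)*(-1) = 4*(-1) = -4)
J*X - 3 = -4*(-2) - 3 = 8 - 3 = 5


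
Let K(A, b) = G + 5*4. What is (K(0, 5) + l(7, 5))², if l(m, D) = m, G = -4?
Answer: 529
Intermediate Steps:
K(A, b) = 16 (K(A, b) = -4 + 5*4 = -4 + 20 = 16)
(K(0, 5) + l(7, 5))² = (16 + 7)² = 23² = 529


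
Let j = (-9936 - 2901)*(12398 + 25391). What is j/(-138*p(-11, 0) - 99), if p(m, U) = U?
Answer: 14699921/3 ≈ 4.9000e+6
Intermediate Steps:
j = -485097393 (j = -12837*37789 = -485097393)
j/(-138*p(-11, 0) - 99) = -485097393/(-138*0 - 99) = -485097393/(0 - 99) = -485097393/(-99) = -485097393*(-1/99) = 14699921/3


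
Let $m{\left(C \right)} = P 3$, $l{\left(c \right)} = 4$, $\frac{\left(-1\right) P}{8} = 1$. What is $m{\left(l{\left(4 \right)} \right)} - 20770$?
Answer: $-20794$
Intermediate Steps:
$P = -8$ ($P = \left(-8\right) 1 = -8$)
$m{\left(C \right)} = -24$ ($m{\left(C \right)} = \left(-8\right) 3 = -24$)
$m{\left(l{\left(4 \right)} \right)} - 20770 = -24 - 20770 = -20794$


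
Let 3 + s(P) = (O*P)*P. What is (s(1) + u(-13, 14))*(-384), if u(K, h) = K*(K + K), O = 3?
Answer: -129792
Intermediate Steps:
u(K, h) = 2*K**2 (u(K, h) = K*(2*K) = 2*K**2)
s(P) = -3 + 3*P**2 (s(P) = -3 + (3*P)*P = -3 + 3*P**2)
(s(1) + u(-13, 14))*(-384) = ((-3 + 3*1**2) + 2*(-13)**2)*(-384) = ((-3 + 3*1) + 2*169)*(-384) = ((-3 + 3) + 338)*(-384) = (0 + 338)*(-384) = 338*(-384) = -129792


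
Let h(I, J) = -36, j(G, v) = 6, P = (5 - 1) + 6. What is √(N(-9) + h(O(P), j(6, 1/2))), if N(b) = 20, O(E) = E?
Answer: 4*I ≈ 4.0*I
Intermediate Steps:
P = 10 (P = 4 + 6 = 10)
√(N(-9) + h(O(P), j(6, 1/2))) = √(20 - 36) = √(-16) = 4*I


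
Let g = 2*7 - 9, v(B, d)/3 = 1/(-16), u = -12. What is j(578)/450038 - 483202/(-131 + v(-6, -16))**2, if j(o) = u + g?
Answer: -55669601829663/1982777870438 ≈ -28.077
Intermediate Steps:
v(B, d) = -3/16 (v(B, d) = 3/(-16) = 3*(-1/16) = -3/16)
g = 5 (g = 14 - 9 = 5)
j(o) = -7 (j(o) = -12 + 5 = -7)
j(578)/450038 - 483202/(-131 + v(-6, -16))**2 = -7/450038 - 483202/(-131 - 3/16)**2 = -7*1/450038 - 483202/((-2099/16)**2) = -7/450038 - 483202/4405801/256 = -7/450038 - 483202*256/4405801 = -7/450038 - 123699712/4405801 = -55669601829663/1982777870438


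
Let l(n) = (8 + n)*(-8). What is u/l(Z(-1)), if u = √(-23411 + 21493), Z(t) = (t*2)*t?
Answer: -I*√1918/80 ≈ -0.54744*I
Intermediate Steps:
Z(t) = 2*t² (Z(t) = (2*t)*t = 2*t²)
l(n) = -64 - 8*n
u = I*√1918 (u = √(-1918) = I*√1918 ≈ 43.795*I)
u/l(Z(-1)) = (I*√1918)/(-64 - 16*(-1)²) = (I*√1918)/(-64 - 16) = (I*√1918)/(-80) = (I*√1918)*(-1/80) = -I*√1918/80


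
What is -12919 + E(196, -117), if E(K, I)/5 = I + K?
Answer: -12524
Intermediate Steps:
E(K, I) = 5*I + 5*K (E(K, I) = 5*(I + K) = 5*I + 5*K)
-12919 + E(196, -117) = -12919 + (5*(-117) + 5*196) = -12919 + (-585 + 980) = -12919 + 395 = -12524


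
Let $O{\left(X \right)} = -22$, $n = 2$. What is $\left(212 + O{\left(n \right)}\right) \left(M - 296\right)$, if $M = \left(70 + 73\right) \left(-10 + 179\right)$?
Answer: $4535490$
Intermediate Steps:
$M = 24167$ ($M = 143 \cdot 169 = 24167$)
$\left(212 + O{\left(n \right)}\right) \left(M - 296\right) = \left(212 - 22\right) \left(24167 - 296\right) = 190 \cdot 23871 = 4535490$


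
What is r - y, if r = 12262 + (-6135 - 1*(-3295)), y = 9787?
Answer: -365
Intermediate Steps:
r = 9422 (r = 12262 + (-6135 + 3295) = 12262 - 2840 = 9422)
r - y = 9422 - 1*9787 = 9422 - 9787 = -365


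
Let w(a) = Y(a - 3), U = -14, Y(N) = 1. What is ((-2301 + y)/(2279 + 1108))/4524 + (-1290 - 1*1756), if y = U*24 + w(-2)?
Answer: -11668303721/3830697 ≈ -3046.0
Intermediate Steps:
w(a) = 1
y = -335 (y = -14*24 + 1 = -336 + 1 = -335)
((-2301 + y)/(2279 + 1108))/4524 + (-1290 - 1*1756) = ((-2301 - 335)/(2279 + 1108))/4524 + (-1290 - 1*1756) = -2636/3387*(1/4524) + (-1290 - 1756) = -2636*1/3387*(1/4524) - 3046 = -2636/3387*1/4524 - 3046 = -659/3830697 - 3046 = -11668303721/3830697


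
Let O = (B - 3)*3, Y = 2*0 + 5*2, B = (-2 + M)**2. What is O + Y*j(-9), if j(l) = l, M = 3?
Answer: -96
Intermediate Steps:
B = 1 (B = (-2 + 3)**2 = 1**2 = 1)
Y = 10 (Y = 0 + 10 = 10)
O = -6 (O = (1 - 3)*3 = -2*3 = -6)
O + Y*j(-9) = -6 + 10*(-9) = -6 - 90 = -96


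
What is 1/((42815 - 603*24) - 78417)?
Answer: -1/50074 ≈ -1.9970e-5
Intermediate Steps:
1/((42815 - 603*24) - 78417) = 1/((42815 - 1*14472) - 78417) = 1/((42815 - 14472) - 78417) = 1/(28343 - 78417) = 1/(-50074) = -1/50074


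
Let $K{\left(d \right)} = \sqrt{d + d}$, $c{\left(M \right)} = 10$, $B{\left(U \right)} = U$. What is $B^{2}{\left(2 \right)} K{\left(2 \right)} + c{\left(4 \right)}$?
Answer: $18$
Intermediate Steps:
$K{\left(d \right)} = \sqrt{2} \sqrt{d}$ ($K{\left(d \right)} = \sqrt{2 d} = \sqrt{2} \sqrt{d}$)
$B^{2}{\left(2 \right)} K{\left(2 \right)} + c{\left(4 \right)} = 2^{2} \sqrt{2} \sqrt{2} + 10 = 4 \cdot 2 + 10 = 8 + 10 = 18$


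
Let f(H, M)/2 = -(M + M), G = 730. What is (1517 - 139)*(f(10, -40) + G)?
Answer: 1226420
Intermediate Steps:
f(H, M) = -4*M (f(H, M) = 2*(-(M + M)) = 2*(-2*M) = -4*M)
(1517 - 139)*(f(10, -40) + G) = (1517 - 139)*(-4*(-40) + 730) = 1378*(160 + 730) = 1378*890 = 1226420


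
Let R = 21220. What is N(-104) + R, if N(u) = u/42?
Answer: 445568/21 ≈ 21218.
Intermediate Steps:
N(u) = u/42 (N(u) = u*(1/42) = u/42)
N(-104) + R = (1/42)*(-104) + 21220 = -52/21 + 21220 = 445568/21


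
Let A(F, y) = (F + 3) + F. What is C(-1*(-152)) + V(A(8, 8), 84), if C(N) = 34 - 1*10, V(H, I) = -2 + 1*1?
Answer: 23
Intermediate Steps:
A(F, y) = 3 + 2*F (A(F, y) = (3 + F) + F = 3 + 2*F)
V(H, I) = -1 (V(H, I) = -2 + 1 = -1)
C(N) = 24 (C(N) = 34 - 10 = 24)
C(-1*(-152)) + V(A(8, 8), 84) = 24 - 1 = 23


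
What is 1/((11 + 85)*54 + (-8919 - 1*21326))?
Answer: -1/25061 ≈ -3.9903e-5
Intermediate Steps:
1/((11 + 85)*54 + (-8919 - 1*21326)) = 1/(96*54 + (-8919 - 21326)) = 1/(5184 - 30245) = 1/(-25061) = -1/25061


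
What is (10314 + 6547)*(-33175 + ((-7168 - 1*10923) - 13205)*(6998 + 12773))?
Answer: -10433357338651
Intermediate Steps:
(10314 + 6547)*(-33175 + ((-7168 - 1*10923) - 13205)*(6998 + 12773)) = 16861*(-33175 + ((-7168 - 10923) - 13205)*19771) = 16861*(-33175 + (-18091 - 13205)*19771) = 16861*(-33175 - 31296*19771) = 16861*(-33175 - 618753216) = 16861*(-618786391) = -10433357338651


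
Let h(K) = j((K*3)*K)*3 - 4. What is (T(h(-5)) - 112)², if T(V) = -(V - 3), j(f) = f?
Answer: 108900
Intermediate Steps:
h(K) = -4 + 9*K² (h(K) = ((K*3)*K)*3 - 4 = ((3*K)*K)*3 - 4 = (3*K²)*3 - 4 = 9*K² - 4 = -4 + 9*K²)
T(V) = 3 - V (T(V) = -(-3 + V) = 3 - V)
(T(h(-5)) - 112)² = ((3 - (-4 + 9*(-5)²)) - 112)² = ((3 - (-4 + 9*25)) - 112)² = ((3 - (-4 + 225)) - 112)² = ((3 - 1*221) - 112)² = ((3 - 221) - 112)² = (-218 - 112)² = (-330)² = 108900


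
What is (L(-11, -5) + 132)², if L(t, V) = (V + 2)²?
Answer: 19881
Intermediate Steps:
L(t, V) = (2 + V)²
(L(-11, -5) + 132)² = ((2 - 5)² + 132)² = ((-3)² + 132)² = (9 + 132)² = 141² = 19881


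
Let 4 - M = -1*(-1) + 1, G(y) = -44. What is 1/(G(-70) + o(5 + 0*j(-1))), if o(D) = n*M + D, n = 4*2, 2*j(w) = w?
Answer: -1/23 ≈ -0.043478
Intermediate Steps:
j(w) = w/2
n = 8
M = 2 (M = 4 - (-1*(-1) + 1) = 4 - (1 + 1) = 4 - 1*2 = 4 - 2 = 2)
o(D) = 16 + D (o(D) = 8*2 + D = 16 + D)
1/(G(-70) + o(5 + 0*j(-1))) = 1/(-44 + (16 + (5 + 0*((½)*(-1))))) = 1/(-44 + (16 + (5 + 0*(-½)))) = 1/(-44 + (16 + (5 + 0))) = 1/(-44 + (16 + 5)) = 1/(-44 + 21) = 1/(-23) = -1/23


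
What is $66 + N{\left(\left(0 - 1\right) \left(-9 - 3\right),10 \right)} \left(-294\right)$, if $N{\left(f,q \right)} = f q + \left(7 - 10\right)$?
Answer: $-34332$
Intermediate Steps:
$N{\left(f,q \right)} = -3 + f q$ ($N{\left(f,q \right)} = f q - 3 = -3 + f q$)
$66 + N{\left(\left(0 - 1\right) \left(-9 - 3\right),10 \right)} \left(-294\right) = 66 + \left(-3 + \left(0 - 1\right) \left(-9 - 3\right) 10\right) \left(-294\right) = 66 + \left(-3 + \left(-1\right) \left(-12\right) 10\right) \left(-294\right) = 66 + \left(-3 + 12 \cdot 10\right) \left(-294\right) = 66 + \left(-3 + 120\right) \left(-294\right) = 66 + 117 \left(-294\right) = 66 - 34398 = -34332$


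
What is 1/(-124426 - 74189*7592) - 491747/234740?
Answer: -7414979646695/3539609436792 ≈ -2.0949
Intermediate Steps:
1/(-124426 - 74189*7592) - 491747/234740 = (1/7592)/(-198615) - 491747*1/234740 = -1/198615*1/7592 - 491747/234740 = -1/1507885080 - 491747/234740 = -7414979646695/3539609436792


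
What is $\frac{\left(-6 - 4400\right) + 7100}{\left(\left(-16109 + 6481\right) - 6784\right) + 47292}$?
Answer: $\frac{1347}{15440} \approx 0.087241$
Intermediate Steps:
$\frac{\left(-6 - 4400\right) + 7100}{\left(\left(-16109 + 6481\right) - 6784\right) + 47292} = \frac{\left(-6 - 4400\right) + 7100}{\left(-9628 - 6784\right) + 47292} = \frac{-4406 + 7100}{-16412 + 47292} = \frac{2694}{30880} = 2694 \cdot \frac{1}{30880} = \frac{1347}{15440}$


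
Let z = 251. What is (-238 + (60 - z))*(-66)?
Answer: 28314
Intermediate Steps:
(-238 + (60 - z))*(-66) = (-238 + (60 - 1*251))*(-66) = (-238 + (60 - 251))*(-66) = (-238 - 191)*(-66) = -429*(-66) = 28314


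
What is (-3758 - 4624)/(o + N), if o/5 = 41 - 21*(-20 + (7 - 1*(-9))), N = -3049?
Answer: 1397/404 ≈ 3.4579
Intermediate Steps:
o = 625 (o = 5*(41 - 21*(-20 + (7 - 1*(-9)))) = 5*(41 - 21*(-20 + (7 + 9))) = 5*(41 - 21*(-20 + 16)) = 5*(41 - 21*(-4)) = 5*(41 + 84) = 5*125 = 625)
(-3758 - 4624)/(o + N) = (-3758 - 4624)/(625 - 3049) = -8382/(-2424) = -8382*(-1/2424) = 1397/404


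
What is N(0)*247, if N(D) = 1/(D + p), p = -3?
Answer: -247/3 ≈ -82.333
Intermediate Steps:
N(D) = 1/(-3 + D) (N(D) = 1/(D - 3) = 1/(-3 + D))
N(0)*247 = 247/(-3 + 0) = 247/(-3) = -⅓*247 = -247/3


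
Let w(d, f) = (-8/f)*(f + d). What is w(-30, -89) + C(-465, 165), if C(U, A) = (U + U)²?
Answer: 76975148/89 ≈ 8.6489e+5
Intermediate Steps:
C(U, A) = 4*U² (C(U, A) = (2*U)² = 4*U²)
w(d, f) = -8*(d + f)/f (w(d, f) = (-8/f)*(d + f) = -8*(d + f)/f)
w(-30, -89) + C(-465, 165) = (-8 - 8*(-30)/(-89)) + 4*(-465)² = (-8 - 8*(-30)*(-1/89)) + 4*216225 = (-8 - 240/89) + 864900 = -952/89 + 864900 = 76975148/89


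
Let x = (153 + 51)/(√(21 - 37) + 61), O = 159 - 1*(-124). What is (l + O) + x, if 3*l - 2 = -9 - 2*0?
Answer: 3183886/11211 - 816*I/3737 ≈ 284.0 - 0.21836*I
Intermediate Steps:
O = 283 (O = 159 + 124 = 283)
l = -7/3 (l = ⅔ + (-9 - 2*0)/3 = ⅔ + (-9 + 0)/3 = ⅔ + (⅓)*(-9) = ⅔ - 3 = -7/3 ≈ -2.3333)
x = 204*(61 - 4*I)/3737 (x = 204/(√(-16) + 61) = 204/(4*I + 61) = 204/(61 + 4*I) = 204*((61 - 4*I)/3737) = 204*(61 - 4*I)/3737 ≈ 3.3299 - 0.21836*I)
(l + O) + x = (-7/3 + 283) + (12444/3737 - 816*I/3737) = 842/3 + (12444/3737 - 816*I/3737) = 3183886/11211 - 816*I/3737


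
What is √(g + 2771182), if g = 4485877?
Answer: √7257059 ≈ 2693.9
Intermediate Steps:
√(g + 2771182) = √(4485877 + 2771182) = √7257059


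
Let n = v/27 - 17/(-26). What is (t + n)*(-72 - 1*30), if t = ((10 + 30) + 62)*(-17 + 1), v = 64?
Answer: 19440197/117 ≈ 1.6616e+5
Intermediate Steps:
t = -1632 (t = (40 + 62)*(-16) = 102*(-16) = -1632)
n = 2123/702 (n = 64/27 - 17/(-26) = 64*(1/27) - 17*(-1/26) = 64/27 + 17/26 = 2123/702 ≈ 3.0242)
(t + n)*(-72 - 1*30) = (-1632 + 2123/702)*(-72 - 1*30) = -1143541*(-72 - 30)/702 = -1143541/702*(-102) = 19440197/117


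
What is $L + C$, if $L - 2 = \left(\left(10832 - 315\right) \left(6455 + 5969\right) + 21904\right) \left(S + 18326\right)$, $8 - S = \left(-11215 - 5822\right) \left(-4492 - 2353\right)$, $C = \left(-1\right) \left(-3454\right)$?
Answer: $-15237875041923816$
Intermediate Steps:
$C = 3454$
$S = -116618257$ ($S = 8 - \left(-11215 - 5822\right) \left(-4492 - 2353\right) = 8 - \left(-17037\right) \left(-6845\right) = 8 - 116618265 = -116618257$)
$L = -15237875041927270$ ($L = 2 + \left(\left(10832 - 315\right) \left(6455 + 5969\right) + 21904\right) \left(-116618257 + 18326\right) = 2 + \left(10517 \cdot 12424 + 21904\right) \left(-116599931\right) = 2 + \left(130663208 + 21904\right) \left(-116599931\right) = 2 + 130685112 \left(-116599931\right) = 2 - 15237875041927272 = -15237875041927270$)
$L + C = -15237875041927270 + 3454 = -15237875041923816$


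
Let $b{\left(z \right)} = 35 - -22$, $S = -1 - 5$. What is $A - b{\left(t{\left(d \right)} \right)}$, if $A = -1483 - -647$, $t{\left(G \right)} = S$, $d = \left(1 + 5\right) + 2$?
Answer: $-893$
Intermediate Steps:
$d = 8$ ($d = 6 + 2 = 8$)
$S = -6$ ($S = -1 - 5 = -6$)
$t{\left(G \right)} = -6$
$b{\left(z \right)} = 57$ ($b{\left(z \right)} = 35 + 22 = 57$)
$A = -836$ ($A = -1483 + 647 = -836$)
$A - b{\left(t{\left(d \right)} \right)} = -836 - 57 = -893$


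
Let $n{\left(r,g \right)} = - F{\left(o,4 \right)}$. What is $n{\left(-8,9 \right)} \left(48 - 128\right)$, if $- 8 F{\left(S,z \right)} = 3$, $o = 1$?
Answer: $-30$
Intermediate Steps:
$F{\left(S,z \right)} = - \frac{3}{8}$ ($F{\left(S,z \right)} = \left(- \frac{1}{8}\right) 3 = - \frac{3}{8}$)
$n{\left(r,g \right)} = \frac{3}{8}$ ($n{\left(r,g \right)} = \left(-1\right) \left(- \frac{3}{8}\right) = \frac{3}{8}$)
$n{\left(-8,9 \right)} \left(48 - 128\right) = \frac{3 \left(48 - 128\right)}{8} = \frac{3}{8} \left(-80\right) = -30$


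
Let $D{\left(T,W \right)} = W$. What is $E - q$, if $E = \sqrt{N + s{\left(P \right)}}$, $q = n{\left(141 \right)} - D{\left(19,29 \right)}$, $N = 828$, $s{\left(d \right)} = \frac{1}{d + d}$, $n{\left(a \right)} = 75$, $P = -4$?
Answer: $-46 + \frac{\sqrt{13246}}{4} \approx -17.227$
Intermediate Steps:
$s{\left(d \right)} = \frac{1}{2 d}$
$q = 46$ ($q = 75 - 29 = 46$)
$E = \frac{\sqrt{13246}}{4}$ ($E = \sqrt{828 + \frac{1}{2 \left(-4\right)}} = \sqrt{828 + \frac{1}{2} \left(- \frac{1}{4}\right)} = \sqrt{828 - \frac{1}{8}} = \sqrt{\frac{6623}{8}} = \frac{\sqrt{13246}}{4} \approx 28.773$)
$E - q = \frac{\sqrt{13246}}{4} - 46 = -46 + \frac{\sqrt{13246}}{4}$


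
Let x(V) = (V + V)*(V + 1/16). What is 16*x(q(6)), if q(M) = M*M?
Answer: 41544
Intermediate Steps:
q(M) = M**2
x(V) = 2*V*(1/16 + V) (x(V) = (2*V)*(V + 1/16) = (2*V)*(1/16 + V) = 2*V*(1/16 + V))
16*x(q(6)) = 16*((1/8)*6**2*(1 + 16*6**2)) = 16*((1/8)*36*(1 + 16*36)) = 16*((1/8)*36*(1 + 576)) = 16*((1/8)*36*577) = 16*(5193/2) = 41544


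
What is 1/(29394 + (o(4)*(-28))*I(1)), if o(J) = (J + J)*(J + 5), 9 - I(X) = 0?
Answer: 1/11250 ≈ 8.8889e-5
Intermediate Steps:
I(X) = 9 (I(X) = 9 - 1*0 = 9 + 0 = 9)
o(J) = 2*J*(5 + J) (o(J) = (2*J)*(5 + J) = 2*J*(5 + J))
1/(29394 + (o(4)*(-28))*I(1)) = 1/(29394 + ((2*4*(5 + 4))*(-28))*9) = 1/(29394 + ((2*4*9)*(-28))*9) = 1/(29394 + (72*(-28))*9) = 1/(29394 - 2016*9) = 1/(29394 - 18144) = 1/11250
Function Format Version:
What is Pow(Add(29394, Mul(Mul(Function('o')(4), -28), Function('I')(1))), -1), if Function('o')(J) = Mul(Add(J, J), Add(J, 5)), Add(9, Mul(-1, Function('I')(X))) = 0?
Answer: Rational(1, 11250) ≈ 8.8889e-5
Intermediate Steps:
Function('I')(X) = 9 (Function('I')(X) = Add(9, Mul(-1, 0)) = Add(9, 0) = 9)
Function('o')(J) = Mul(2, J, Add(5, J)) (Function('o')(J) = Mul(Mul(2, J), Add(5, J)) = Mul(2, J, Add(5, J)))
Pow(Add(29394, Mul(Mul(Function('o')(4), -28), Function('I')(1))), -1) = Pow(Add(29394, Mul(Mul(Mul(2, 4, Add(5, 4)), -28), 9)), -1) = Pow(Add(29394, Mul(Mul(Mul(2, 4, 9), -28), 9)), -1) = Pow(Add(29394, Mul(Mul(72, -28), 9)), -1) = Pow(Add(29394, Mul(-2016, 9)), -1) = Pow(Add(29394, -18144), -1) = Pow(11250, -1) = Rational(1, 11250)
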